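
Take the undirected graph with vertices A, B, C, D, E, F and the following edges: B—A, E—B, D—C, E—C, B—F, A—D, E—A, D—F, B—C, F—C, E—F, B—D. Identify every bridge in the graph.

none

The edges on the cycle B-A-D-F-B are not bridges since each lies on that cycle.
Every edge lies on some cycle, so there are no bridges.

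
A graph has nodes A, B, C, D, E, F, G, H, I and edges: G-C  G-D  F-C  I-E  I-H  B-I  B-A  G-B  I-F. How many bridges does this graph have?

4

The edges on the cycle G-B-I-F-C-G are not bridges since each lies on that cycle.
But removing G-D disconnects G from D; removing H-I disconnects H from I; removing I-E disconnects I from E; removing B-A disconnects B from A — these are bridges.
That makes 4 bridges.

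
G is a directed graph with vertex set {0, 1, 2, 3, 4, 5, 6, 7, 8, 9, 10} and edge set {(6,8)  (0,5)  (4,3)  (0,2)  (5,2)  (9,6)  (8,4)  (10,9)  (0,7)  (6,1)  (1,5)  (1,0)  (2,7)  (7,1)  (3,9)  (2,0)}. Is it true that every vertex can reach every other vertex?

There is no directed path from 4 to 10, so the graph is not strongly connected.

No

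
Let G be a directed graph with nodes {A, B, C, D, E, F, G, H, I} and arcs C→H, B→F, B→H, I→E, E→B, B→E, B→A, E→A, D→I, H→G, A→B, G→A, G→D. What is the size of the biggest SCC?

7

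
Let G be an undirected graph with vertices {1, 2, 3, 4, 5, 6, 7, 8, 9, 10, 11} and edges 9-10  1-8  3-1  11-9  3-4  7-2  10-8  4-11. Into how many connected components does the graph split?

4

6 is isolated — a component by itself.
5 is isolated — a component by itself.
Starting from 2 we can reach 2, 7. That is one component of size 2.
Starting from 1 we can reach 1, 3, 4, 8, 9, 10, 11. That is one component of size 7.
Total: 4 components.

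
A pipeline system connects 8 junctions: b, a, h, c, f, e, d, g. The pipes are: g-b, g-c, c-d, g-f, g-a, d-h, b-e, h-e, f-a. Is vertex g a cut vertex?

Deleting g raises the number of components from 1 to 2, so g is a cut vertex.

Yes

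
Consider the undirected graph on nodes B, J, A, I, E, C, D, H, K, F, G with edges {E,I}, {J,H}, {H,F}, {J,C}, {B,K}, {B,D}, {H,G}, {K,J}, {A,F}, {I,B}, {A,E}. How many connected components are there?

Starting from A we can reach A, B, C, D, E, F, G, H, I, J, K. That is one component of size 11.
Total: 1 component.

1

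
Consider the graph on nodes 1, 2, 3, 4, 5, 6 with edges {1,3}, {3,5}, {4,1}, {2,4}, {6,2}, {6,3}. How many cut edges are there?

The edges on the cycle 6-2-4-1-3-6 are not bridges since each lies on that cycle.
But removing 3 - 5 disconnects 3 from 5 — this is a bridge.

1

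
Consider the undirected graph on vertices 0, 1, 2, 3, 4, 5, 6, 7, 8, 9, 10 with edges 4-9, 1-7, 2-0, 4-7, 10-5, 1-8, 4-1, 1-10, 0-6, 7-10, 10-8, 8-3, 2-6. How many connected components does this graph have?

Starting from 0 we can reach 0, 2, 6. That is one component of size 3.
Starting from 1 we can reach 1, 3, 4, 5, 7, 8, 9, 10. That is one component of size 8.
Total: 2 components.

2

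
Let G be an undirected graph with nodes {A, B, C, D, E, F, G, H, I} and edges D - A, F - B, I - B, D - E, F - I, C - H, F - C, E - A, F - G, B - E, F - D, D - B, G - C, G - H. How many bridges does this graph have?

0

The edges on the cycle F-I-B-F are not bridges since each lies on that cycle.
Every edge lies on some cycle, so there are no bridges.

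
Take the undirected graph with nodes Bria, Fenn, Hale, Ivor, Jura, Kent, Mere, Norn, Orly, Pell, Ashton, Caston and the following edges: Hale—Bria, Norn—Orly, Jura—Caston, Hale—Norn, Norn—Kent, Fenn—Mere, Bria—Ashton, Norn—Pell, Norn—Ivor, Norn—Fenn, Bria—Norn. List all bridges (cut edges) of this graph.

Ashton-Bria, Caston-Jura, Fenn-Mere, Fenn-Norn, Ivor-Norn, Kent-Norn, Norn-Orly, Norn-Pell

The edges on the cycle Hale-Bria-Norn-Hale are not bridges since each lies on that cycle.
But removing Pell—Norn disconnects Pell from Norn; removing Norn—Kent disconnects Norn from Kent; removing Norn—Ivor disconnects Norn from Ivor; removing Norn—Fenn disconnects Norn from Fenn — these are bridges.
In total 8 edges are bridges.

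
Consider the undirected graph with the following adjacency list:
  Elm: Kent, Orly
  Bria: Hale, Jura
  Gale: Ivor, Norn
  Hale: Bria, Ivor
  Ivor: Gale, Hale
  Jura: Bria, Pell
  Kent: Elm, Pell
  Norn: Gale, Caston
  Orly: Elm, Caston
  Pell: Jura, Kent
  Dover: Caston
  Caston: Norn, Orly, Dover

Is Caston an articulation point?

Yes

Deleting Caston raises the number of components from 1 to 2, so Caston is a cut vertex.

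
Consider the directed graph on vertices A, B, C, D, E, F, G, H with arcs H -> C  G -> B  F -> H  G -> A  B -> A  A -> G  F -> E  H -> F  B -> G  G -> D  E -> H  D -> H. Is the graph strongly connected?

There is no directed path from F to G, so the graph is not strongly connected.

No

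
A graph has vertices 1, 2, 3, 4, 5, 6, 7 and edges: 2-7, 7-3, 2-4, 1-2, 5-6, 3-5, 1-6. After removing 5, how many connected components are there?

1

With 5 gone, the remaining components are: {1, 2, 3, 4, 6, 7}.
That is 1 component.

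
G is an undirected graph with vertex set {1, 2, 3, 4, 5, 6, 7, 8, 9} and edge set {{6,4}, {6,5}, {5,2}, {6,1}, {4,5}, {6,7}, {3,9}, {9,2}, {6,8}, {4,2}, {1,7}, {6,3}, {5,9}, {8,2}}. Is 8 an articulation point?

Deleting 8 leaves 1 component (was 1) (its neighbors 2, 6 remain connected to each other), so 8 is not a cut vertex.

No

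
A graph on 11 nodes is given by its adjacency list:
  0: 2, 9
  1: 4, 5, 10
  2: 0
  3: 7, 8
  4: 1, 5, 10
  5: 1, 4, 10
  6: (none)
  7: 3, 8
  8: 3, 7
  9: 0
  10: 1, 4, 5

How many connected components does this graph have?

4

6 is isolated — a component by itself.
Starting from 0 we can reach 0, 2, 9. That is one component of size 3.
Starting from 3 we can reach 3, 7, 8. That is one component of size 3.
Starting from 1 we can reach 1, 4, 5, 10. That is one component of size 4.
Total: 4 components.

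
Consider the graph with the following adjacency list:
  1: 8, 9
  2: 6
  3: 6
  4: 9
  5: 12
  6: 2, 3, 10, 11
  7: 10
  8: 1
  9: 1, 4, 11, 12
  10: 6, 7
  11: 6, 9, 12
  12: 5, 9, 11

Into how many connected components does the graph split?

1

Starting from 1 we can reach 1, 2, 3, 4, 5, 6, 7, 8, 9, 10, 11, 12. That is one component of size 12.
Total: 1 component.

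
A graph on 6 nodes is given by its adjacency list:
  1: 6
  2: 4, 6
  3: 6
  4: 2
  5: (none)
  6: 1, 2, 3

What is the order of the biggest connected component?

5

5 is isolated — a component by itself.
Starting from 1 we can reach 1, 2, 3, 4, 6. That is one component of size 5.
The largest has 5 vertices.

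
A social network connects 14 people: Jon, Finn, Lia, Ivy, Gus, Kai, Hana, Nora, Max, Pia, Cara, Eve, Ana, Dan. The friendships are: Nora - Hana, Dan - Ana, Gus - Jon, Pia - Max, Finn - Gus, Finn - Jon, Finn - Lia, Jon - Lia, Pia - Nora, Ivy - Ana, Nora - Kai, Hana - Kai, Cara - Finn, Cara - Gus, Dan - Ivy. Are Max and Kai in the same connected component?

Yes

From Max we can reach Kai, Max, Pia, Hana, Nora, which includes Kai.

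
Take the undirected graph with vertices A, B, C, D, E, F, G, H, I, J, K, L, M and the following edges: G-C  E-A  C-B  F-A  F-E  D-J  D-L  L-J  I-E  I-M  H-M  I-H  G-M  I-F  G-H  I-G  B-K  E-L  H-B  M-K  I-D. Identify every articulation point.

I

Removing I increases the component count from 1 to 2, so I is a cut vertex.
By contrast removing C leaves 1 component; it is not a cut vertex. No other vertex is a cut vertex either.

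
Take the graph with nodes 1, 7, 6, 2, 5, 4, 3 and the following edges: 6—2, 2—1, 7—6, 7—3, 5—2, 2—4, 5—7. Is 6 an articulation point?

No

Deleting 6 leaves 1 component (was 1) (its neighbors 2, 7 remain connected to each other), so 6 is not a cut vertex.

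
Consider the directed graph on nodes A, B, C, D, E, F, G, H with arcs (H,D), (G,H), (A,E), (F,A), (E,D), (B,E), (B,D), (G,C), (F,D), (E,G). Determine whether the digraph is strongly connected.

There is no directed path from C to A, so the graph is not strongly connected.

No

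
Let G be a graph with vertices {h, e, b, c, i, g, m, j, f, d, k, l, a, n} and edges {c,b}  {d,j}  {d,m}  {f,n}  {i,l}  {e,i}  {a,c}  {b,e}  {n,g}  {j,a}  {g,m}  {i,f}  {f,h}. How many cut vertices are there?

Removing f increases the component count from 2 to 3, so f is a cut vertex.
Removing i increases the component count from 2 to 3, so i is a cut vertex.
By contrast removing g leaves 2 components; it is not a cut vertex. No other vertex is a cut vertex either.

2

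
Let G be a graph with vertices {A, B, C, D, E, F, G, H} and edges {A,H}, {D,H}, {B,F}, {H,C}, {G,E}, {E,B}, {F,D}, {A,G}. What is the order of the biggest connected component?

8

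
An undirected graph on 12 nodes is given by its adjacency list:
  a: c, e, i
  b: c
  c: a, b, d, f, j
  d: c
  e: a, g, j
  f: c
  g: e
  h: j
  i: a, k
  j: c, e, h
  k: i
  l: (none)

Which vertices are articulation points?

a, c, e, i, j

Removing a increases the component count from 2 to 3, so a is a cut vertex.
Removing c increases the component count from 2 to 5, so c is a cut vertex.
Removing e increases the component count from 2 to 3, so e is a cut vertex.
Likewise i, j are cut vertices.
By contrast removing d leaves 2 components; it is not a cut vertex. No other vertex is a cut vertex either.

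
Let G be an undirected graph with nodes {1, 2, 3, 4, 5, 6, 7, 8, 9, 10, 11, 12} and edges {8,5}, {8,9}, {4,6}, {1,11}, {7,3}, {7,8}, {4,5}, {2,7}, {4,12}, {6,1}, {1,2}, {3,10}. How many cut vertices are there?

5

Removing 1 increases the component count from 1 to 2, so 1 is a cut vertex.
Removing 3 increases the component count from 1 to 2, so 3 is a cut vertex.
Removing 4 increases the component count from 1 to 2, so 4 is a cut vertex.
Likewise 7, 8 are cut vertices.
By contrast removing 5 leaves 1 component; it is not a cut vertex. No other vertex is a cut vertex either.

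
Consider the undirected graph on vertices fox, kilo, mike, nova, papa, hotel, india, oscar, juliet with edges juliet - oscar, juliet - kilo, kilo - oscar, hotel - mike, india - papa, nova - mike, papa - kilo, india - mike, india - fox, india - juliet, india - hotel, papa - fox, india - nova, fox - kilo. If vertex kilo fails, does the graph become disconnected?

Deleting kilo leaves 1 component (was 1) (its neighbors fox, papa, oscar, juliet remain connected to each other), so kilo is not a cut vertex.

No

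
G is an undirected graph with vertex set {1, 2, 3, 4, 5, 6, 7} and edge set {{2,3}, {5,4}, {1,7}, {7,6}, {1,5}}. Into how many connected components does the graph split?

Starting from 2 we can reach 2, 3. That is one component of size 2.
Starting from 1 we can reach 1, 4, 5, 6, 7. That is one component of size 5.
Total: 2 components.

2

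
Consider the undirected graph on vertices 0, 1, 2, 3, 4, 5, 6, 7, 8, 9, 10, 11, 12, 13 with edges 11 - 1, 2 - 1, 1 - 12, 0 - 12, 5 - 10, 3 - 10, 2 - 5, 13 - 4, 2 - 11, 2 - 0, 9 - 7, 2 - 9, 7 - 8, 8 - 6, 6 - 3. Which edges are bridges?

13-4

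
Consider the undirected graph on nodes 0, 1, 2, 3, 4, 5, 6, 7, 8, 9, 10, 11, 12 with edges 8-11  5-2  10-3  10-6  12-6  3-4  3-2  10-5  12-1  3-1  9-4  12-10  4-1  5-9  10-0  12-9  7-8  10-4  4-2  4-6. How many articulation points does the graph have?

Removing 8 increases the component count from 2 to 3, so 8 is a cut vertex.
Removing 10 increases the component count from 2 to 3, so 10 is a cut vertex.
By contrast removing 4 leaves 2 components; it is not a cut vertex. No other vertex is a cut vertex either.

2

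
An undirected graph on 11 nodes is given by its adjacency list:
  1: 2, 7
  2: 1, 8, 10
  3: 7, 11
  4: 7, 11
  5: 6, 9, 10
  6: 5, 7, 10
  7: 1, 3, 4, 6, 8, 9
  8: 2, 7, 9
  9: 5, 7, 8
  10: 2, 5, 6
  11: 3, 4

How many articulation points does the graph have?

Removing 7 increases the component count from 1 to 2, so 7 is a cut vertex.
By contrast removing 5 leaves 1 component; it is not a cut vertex. No other vertex is a cut vertex either.

1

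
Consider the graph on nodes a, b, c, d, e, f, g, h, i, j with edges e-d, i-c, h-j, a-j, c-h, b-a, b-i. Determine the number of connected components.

f is isolated — a component by itself.
g is isolated — a component by itself.
Starting from d we can reach d, e. That is one component of size 2.
Starting from a we can reach a, b, c, h, i, j. That is one component of size 6.
Total: 4 components.

4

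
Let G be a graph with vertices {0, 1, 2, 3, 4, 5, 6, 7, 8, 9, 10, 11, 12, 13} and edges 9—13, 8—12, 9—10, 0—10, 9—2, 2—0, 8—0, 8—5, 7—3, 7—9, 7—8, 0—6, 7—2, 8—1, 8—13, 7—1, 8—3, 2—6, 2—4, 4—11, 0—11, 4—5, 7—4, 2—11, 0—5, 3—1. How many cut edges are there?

The edges on the cycle 7-9-13-8-7 are not bridges since each lies on that cycle.
But removing 12—8 disconnects 12 from 8 — this is a bridge.

1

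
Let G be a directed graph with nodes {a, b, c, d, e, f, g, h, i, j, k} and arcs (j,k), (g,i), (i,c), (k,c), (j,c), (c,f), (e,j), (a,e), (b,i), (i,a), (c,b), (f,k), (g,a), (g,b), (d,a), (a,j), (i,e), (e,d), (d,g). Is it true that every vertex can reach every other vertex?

No

There is no directed path from d to h, so the graph is not strongly connected.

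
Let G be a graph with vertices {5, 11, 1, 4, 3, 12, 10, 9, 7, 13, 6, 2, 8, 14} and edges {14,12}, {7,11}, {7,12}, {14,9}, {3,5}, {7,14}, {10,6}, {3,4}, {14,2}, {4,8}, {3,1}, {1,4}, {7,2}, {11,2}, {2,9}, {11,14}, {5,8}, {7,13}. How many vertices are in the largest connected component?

7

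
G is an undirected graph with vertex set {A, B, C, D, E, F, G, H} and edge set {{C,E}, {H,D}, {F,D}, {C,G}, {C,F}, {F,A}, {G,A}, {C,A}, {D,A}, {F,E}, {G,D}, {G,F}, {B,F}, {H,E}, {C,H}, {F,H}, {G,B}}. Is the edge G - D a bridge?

After removing G - D, the path G-F-D still connects them, so the edge is not a bridge.

No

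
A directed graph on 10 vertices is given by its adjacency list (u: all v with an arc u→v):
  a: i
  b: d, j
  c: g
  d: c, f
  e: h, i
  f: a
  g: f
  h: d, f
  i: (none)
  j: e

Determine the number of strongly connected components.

10

{g} is an SCC by itself.
{d} is an SCC by itself.
{a} is an SCC by itself.
{c} is an SCC by itself.
{e} is an SCC by itself.
(and 5 more singleton SCCs)
That gives 10 strongly connected components.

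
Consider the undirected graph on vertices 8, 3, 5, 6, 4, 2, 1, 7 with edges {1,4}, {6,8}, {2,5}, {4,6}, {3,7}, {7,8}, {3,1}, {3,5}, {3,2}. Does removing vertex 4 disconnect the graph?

Deleting 4 leaves 1 component (was 1) (its neighbors 1, 6 remain connected to each other), so 4 is not a cut vertex.

No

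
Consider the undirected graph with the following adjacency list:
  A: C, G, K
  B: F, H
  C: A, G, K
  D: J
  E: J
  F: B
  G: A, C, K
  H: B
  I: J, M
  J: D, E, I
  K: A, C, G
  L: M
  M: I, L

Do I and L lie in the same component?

Yes

From I we can reach D, E, I, J, L, M, which includes L.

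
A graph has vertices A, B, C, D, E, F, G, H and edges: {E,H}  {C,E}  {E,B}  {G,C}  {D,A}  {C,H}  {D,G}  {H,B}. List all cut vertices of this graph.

C, D, G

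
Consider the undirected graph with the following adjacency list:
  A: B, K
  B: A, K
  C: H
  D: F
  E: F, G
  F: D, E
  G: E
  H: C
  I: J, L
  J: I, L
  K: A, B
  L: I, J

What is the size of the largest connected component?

4

Starting from C we can reach C, H. That is one component of size 2.
Starting from I we can reach I, J, L. That is one component of size 3.
Starting from A we can reach A, B, K. That is one component of size 3.
Starting from D we can reach D, E, F, G. That is one component of size 4.
The largest has 4 vertices.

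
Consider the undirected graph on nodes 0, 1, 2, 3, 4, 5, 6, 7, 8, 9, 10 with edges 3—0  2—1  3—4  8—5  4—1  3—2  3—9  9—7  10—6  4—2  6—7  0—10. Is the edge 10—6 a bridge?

No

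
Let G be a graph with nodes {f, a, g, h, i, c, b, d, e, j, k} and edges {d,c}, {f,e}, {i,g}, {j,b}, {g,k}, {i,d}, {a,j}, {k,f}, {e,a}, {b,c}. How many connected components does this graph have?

h is isolated — a component by itself.
Starting from a we can reach a, b, c, d, e, f, g, i, j, k. That is one component of size 10.
Total: 2 components.

2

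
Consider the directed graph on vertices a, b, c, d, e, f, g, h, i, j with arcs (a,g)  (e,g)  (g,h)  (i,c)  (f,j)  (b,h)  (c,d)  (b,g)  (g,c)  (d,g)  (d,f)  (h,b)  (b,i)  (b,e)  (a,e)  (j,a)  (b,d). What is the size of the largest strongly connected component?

{a, b, c, d, e, f, g, h, i, j} are all mutually reachable — one SCC of size 10.
The largest has 10 vertices.

10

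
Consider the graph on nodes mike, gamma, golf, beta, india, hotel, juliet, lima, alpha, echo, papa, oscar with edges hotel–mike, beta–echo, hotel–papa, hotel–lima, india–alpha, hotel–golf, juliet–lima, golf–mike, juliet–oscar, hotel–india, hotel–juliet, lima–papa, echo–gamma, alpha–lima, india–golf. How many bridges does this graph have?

3

The edges on the cycle hotel-india-alpha-lima-juliet-hotel are not bridges since each lies on that cycle.
But removing echo–gamma disconnects echo from gamma; removing juliet–oscar disconnects juliet from oscar; removing beta–echo disconnects beta from echo — these are bridges.
That makes 3 bridges.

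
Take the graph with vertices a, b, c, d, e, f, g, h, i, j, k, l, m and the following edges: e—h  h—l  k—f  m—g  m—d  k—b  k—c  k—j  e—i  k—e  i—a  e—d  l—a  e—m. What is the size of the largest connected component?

Starting from a we can reach a, b, c, d, e, f, g, h, i, j, k, l, m. That is one component of size 13.
The largest has 13 vertices.

13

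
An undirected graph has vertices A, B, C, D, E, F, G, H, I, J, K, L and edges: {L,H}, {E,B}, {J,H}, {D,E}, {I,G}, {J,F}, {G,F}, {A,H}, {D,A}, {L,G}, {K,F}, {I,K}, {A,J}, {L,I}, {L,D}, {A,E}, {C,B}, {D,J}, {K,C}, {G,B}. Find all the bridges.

The edges on the cycle L-D-A-H-L are not bridges since each lies on that cycle.
Every edge lies on some cycle, so there are no bridges.

none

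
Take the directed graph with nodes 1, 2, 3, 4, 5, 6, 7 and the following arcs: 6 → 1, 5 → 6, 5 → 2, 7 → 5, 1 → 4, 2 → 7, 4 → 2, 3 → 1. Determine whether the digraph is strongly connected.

No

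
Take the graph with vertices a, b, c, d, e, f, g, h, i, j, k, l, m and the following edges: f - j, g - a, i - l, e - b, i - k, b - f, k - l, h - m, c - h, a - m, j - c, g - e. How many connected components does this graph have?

3

d is isolated — a component by itself.
Starting from i we can reach i, k, l. That is one component of size 3.
Starting from a we can reach a, b, c, e, f, g, h, j, m. That is one component of size 9.
Total: 3 components.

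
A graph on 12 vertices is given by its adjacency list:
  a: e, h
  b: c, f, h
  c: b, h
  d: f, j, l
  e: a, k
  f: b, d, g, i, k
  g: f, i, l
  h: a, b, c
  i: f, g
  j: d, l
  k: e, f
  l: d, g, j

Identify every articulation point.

Removing f increases the component count from 1 to 2, so f is a cut vertex.
By contrast removing g leaves 1 component; it is not a cut vertex. No other vertex is a cut vertex either.

f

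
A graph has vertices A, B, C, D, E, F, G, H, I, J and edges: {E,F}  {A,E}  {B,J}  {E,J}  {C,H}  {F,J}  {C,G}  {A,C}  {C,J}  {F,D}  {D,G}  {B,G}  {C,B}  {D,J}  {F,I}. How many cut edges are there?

The edges on the cycle A-E-F-D-G-B-C-A are not bridges since each lies on that cycle.
But removing F—I disconnects F from I; removing C—H disconnects C from H — these are bridges.
That makes 2 bridges.

2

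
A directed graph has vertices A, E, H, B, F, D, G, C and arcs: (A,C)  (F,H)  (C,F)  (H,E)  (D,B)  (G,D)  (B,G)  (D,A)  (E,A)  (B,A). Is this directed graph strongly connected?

No

There is no directed path from E to D, so the graph is not strongly connected.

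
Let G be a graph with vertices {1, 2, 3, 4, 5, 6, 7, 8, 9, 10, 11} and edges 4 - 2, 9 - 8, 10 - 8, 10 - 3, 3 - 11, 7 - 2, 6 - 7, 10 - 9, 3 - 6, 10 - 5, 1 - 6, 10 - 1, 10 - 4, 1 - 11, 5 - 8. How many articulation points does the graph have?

Removing 10 increases the component count from 1 to 2, so 10 is a cut vertex.
By contrast removing 9 leaves 1 component; it is not a cut vertex. No other vertex is a cut vertex either.

1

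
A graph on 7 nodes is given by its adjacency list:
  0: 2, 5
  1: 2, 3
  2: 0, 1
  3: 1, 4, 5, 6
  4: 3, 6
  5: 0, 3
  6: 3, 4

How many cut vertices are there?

Removing 3 increases the component count from 1 to 2, so 3 is a cut vertex.
By contrast removing 0 leaves 1 component; it is not a cut vertex. No other vertex is a cut vertex either.

1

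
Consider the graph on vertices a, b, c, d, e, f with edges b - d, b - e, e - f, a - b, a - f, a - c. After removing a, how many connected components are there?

With a gone, the remaining components are: {c}; {b, d, e, f}.
That is 2 components.

2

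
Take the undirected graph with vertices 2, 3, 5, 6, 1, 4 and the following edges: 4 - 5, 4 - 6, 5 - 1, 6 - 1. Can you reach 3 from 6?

The component containing 6 is {1, 4, 5, 6}, and 3 is not in it.

No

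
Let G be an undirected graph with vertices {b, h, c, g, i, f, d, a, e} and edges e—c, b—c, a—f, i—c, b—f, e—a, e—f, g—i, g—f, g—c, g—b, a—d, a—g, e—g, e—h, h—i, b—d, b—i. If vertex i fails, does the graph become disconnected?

No

Deleting i leaves 1 component (was 1) (its neighbors b, c, g, h remain connected to each other), so i is not a cut vertex.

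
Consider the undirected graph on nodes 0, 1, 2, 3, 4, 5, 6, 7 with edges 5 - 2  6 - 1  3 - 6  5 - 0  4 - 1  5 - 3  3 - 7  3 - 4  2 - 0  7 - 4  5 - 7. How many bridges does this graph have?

0

The edges on the cycle 5-2-0-5 are not bridges since each lies on that cycle.
Every edge lies on some cycle, so there are no bridges.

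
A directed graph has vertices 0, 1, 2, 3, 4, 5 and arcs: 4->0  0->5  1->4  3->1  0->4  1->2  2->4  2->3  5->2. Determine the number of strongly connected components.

1

{0, 1, 2, 3, 4, 5} are all mutually reachable — one SCC of size 6.
That gives 1 strongly connected component.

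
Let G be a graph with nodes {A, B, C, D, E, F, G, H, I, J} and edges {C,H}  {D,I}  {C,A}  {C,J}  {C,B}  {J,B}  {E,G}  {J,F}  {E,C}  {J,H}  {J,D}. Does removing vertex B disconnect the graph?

No

Deleting B leaves 1 component (was 1) (its neighbors C, J remain connected to each other), so B is not a cut vertex.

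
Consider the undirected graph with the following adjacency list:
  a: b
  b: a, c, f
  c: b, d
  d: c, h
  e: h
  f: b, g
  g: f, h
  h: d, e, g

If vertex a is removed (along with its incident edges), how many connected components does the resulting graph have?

1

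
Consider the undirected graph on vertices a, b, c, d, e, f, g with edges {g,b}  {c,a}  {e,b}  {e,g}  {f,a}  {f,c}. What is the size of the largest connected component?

3

d is isolated — a component by itself.
Starting from b we can reach b, e, g. That is one component of size 3.
Starting from a we can reach a, c, f. That is one component of size 3.
The largest has 3 vertices.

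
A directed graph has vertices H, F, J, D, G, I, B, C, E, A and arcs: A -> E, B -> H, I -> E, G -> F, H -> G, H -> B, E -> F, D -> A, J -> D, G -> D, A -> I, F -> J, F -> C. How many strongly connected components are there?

{A, D, E, F, I, J} are all mutually reachable — one SCC of size 6.
{B, H} are all mutually reachable — one SCC of size 2.
{G} is an SCC by itself.
{C} is an SCC by itself.
That gives 4 strongly connected components.

4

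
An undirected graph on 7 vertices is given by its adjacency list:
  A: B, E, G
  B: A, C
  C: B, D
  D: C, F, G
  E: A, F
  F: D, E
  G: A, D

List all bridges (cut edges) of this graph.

none

The edges on the cycle D-G-A-B-C-D are not bridges since each lies on that cycle.
Every edge lies on some cycle, so there are no bridges.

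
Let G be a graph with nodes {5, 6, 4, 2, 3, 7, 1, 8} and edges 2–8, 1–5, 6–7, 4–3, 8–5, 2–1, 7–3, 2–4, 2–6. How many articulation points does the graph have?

1

Removing 2 increases the component count from 1 to 2, so 2 is a cut vertex.
By contrast removing 6 leaves 1 component; it is not a cut vertex. No other vertex is a cut vertex either.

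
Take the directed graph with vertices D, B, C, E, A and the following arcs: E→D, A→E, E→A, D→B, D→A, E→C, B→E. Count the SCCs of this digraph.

2

{A, B, D, E} are all mutually reachable — one SCC of size 4.
{C} is an SCC by itself.
That gives 2 strongly connected components.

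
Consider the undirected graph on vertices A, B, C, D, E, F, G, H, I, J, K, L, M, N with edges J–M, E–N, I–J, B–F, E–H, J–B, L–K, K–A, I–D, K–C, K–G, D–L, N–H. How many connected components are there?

2

Starting from E we can reach E, H, N. That is one component of size 3.
Starting from A we can reach A, B, C, D, F, G, I, J, K, L, M. That is one component of size 11.
Total: 2 components.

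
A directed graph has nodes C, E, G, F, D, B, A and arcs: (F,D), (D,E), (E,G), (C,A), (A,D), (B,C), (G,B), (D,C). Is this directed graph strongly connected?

There is no directed path from C to F, so the graph is not strongly connected.

No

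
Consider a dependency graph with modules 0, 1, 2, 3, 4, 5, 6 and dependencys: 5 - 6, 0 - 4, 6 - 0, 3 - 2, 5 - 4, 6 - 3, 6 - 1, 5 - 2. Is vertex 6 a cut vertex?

Yes

Deleting 6 raises the number of components from 1 to 2, so 6 is a cut vertex.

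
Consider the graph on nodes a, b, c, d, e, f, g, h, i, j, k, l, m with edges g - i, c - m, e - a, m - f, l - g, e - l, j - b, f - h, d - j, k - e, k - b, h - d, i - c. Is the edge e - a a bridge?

Yes

Removing e - a leaves no path between e and a: the component count goes from 1 to 2. So it is a bridge.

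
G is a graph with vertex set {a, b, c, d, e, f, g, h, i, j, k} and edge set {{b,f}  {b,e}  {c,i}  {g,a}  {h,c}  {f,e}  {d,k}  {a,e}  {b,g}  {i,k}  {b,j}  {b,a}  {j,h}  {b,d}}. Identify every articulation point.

Removing b increases the component count from 1 to 2, so b is a cut vertex.
By contrast removing j leaves 1 component; it is not a cut vertex. No other vertex is a cut vertex either.

b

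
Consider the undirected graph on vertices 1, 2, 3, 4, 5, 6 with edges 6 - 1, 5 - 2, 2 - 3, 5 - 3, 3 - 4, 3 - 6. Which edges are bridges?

The edges on the cycle 5-2-3-5 are not bridges since each lies on that cycle.
But removing 6 - 1 disconnects 6 from 1; removing 3 - 6 disconnects 3 from 6; removing 3 - 4 disconnects 3 from 4 — these are bridges.

1-6, 3-4, 3-6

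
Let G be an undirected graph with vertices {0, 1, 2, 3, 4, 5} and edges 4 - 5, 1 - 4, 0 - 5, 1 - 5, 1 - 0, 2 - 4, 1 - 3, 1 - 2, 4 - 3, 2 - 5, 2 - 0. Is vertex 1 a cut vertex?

Deleting 1 leaves 1 component (was 1) (its neighbors 0, 2, 3, 4, 5 remain connected to each other), so 1 is not a cut vertex.

No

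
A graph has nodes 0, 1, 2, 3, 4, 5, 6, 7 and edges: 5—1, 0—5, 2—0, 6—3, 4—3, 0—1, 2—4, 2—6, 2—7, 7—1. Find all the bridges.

none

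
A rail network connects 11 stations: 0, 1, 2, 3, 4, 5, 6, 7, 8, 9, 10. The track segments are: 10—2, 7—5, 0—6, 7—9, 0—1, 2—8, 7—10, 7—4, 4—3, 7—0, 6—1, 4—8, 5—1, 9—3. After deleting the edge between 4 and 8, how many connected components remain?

1

4 and 8 are still connected via 4-7-10-2-8, so the component count stays at 1.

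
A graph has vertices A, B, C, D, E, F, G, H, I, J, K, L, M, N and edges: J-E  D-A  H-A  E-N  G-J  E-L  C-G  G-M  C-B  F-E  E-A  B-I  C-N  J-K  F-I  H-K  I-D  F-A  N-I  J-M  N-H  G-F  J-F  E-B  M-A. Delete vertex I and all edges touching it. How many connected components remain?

With I gone, the remaining components are: {A, B, C, D, E, F, G, H, J, K, L, M, N}.
That is 1 component.

1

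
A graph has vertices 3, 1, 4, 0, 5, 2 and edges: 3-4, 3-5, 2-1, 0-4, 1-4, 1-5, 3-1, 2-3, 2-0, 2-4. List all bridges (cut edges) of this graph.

The edges on the cycle 2-0-4-2 are not bridges since each lies on that cycle.
Every edge lies on some cycle, so there are no bridges.

none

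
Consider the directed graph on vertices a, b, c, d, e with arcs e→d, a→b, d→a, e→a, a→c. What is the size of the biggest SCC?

1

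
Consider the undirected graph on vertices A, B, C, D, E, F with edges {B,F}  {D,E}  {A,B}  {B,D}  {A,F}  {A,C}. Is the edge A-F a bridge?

After removing A-F, the path A-B-F still connects them, so the edge is not a bridge.

No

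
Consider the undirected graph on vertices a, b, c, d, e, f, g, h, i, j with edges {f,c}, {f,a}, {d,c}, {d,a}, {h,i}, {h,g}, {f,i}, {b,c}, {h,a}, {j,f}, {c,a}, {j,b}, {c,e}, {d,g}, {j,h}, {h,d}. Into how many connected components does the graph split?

1

Starting from a we can reach a, b, c, d, e, f, g, h, i, j. That is one component of size 10.
Total: 1 component.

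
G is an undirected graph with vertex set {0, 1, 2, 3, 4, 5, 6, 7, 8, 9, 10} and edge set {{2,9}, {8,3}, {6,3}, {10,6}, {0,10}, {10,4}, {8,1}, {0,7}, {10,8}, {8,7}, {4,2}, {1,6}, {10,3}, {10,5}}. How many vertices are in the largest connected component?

Starting from 0 we can reach 0, 1, 2, 3, 4, 5, 6, 7, 8, 9, 10. That is one component of size 11.
The largest has 11 vertices.

11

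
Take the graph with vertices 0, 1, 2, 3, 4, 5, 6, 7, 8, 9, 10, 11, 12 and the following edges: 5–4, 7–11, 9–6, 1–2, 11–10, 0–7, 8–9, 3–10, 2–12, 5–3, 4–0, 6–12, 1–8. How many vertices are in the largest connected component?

7

Starting from 1 we can reach 1, 2, 6, 8, 9, 12. That is one component of size 6.
Starting from 0 we can reach 0, 3, 4, 5, 7, 10, 11. That is one component of size 7.
The largest has 7 vertices.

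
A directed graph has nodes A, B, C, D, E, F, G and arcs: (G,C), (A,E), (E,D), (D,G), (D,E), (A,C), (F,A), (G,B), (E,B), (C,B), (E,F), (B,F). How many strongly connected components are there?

1

{A, B, C, D, E, F, G} are all mutually reachable — one SCC of size 7.
That gives 1 strongly connected component.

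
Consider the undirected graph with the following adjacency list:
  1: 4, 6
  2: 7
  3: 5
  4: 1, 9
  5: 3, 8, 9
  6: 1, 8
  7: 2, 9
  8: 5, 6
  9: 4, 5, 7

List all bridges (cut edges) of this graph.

2-7, 3-5, 7-9

The edges on the cycle 5-8-6-1-4-9-5 are not bridges since each lies on that cycle.
But removing 5-3 disconnects 5 from 3; removing 9-7 disconnects 9 from 7; removing 2-7 disconnects 2 from 7 — these are bridges.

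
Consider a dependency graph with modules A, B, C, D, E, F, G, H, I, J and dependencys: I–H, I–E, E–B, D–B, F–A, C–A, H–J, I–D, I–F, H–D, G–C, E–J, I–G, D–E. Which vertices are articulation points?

I

Removing I increases the component count from 1 to 2, so I is a cut vertex.
By contrast removing A leaves 1 component; it is not a cut vertex. No other vertex is a cut vertex either.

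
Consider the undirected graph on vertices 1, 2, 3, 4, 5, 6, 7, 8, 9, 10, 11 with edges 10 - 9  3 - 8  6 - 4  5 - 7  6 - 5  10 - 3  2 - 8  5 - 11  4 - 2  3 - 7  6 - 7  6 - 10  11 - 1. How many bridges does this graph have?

3

The edges on the cycle 6-5-7-3-10-6 are not bridges since each lies on that cycle.
But removing 10 - 9 disconnects 10 from 9; removing 5 - 11 disconnects 5 from 11; removing 1 - 11 disconnects 1 from 11 — these are bridges.
That makes 3 bridges.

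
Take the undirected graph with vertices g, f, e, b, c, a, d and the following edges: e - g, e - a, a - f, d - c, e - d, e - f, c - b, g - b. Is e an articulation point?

Yes

Deleting e raises the number of components from 1 to 2, so e is a cut vertex.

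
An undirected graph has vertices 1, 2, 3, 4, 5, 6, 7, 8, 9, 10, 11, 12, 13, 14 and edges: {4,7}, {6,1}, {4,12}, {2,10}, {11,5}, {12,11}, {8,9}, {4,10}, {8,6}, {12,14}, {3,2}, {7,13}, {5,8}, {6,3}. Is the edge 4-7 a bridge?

Removing 4-7 leaves no path between 4 and 7: the component count goes from 1 to 2. So it is a bridge.

Yes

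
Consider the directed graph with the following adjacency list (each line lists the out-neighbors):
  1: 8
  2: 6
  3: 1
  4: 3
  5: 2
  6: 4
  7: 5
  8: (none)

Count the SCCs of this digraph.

{7} is an SCC by itself.
{8} is an SCC by itself.
{4} is an SCC by itself.
{5} is an SCC by itself.
{2} is an SCC by itself.
(and 3 more singleton SCCs)
That gives 8 strongly connected components.

8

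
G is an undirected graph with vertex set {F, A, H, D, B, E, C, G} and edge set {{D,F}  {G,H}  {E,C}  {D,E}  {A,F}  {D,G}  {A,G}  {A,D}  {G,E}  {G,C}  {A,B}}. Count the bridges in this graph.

The edges on the cycle D-G-C-E-D are not bridges since each lies on that cycle.
But removing G-H disconnects G from H; removing B-A disconnects B from A — these are bridges.
That makes 2 bridges.

2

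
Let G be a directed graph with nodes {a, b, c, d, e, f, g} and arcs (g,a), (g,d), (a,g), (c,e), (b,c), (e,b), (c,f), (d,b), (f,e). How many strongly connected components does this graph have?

{b, c, e, f} are all mutually reachable — one SCC of size 4.
{a, g} are all mutually reachable — one SCC of size 2.
{d} is an SCC by itself.
That gives 3 strongly connected components.

3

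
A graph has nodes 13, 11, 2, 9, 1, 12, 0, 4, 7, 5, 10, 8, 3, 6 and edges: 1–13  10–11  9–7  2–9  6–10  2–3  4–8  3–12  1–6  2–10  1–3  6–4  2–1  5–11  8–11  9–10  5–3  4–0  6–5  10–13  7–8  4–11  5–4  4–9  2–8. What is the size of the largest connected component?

14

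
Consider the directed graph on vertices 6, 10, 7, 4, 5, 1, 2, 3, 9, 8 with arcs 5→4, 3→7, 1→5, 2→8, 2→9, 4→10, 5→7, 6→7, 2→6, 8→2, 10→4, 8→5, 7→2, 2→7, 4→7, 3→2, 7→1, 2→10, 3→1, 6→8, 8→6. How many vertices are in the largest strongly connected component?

8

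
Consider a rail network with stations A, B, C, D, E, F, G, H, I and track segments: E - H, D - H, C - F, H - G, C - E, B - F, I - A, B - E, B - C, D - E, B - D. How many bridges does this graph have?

The edges on the cycle B-C-F-B are not bridges since each lies on that cycle.
But removing G - H disconnects G from H; removing A - I disconnects A from I — these are bridges.
That makes 2 bridges.

2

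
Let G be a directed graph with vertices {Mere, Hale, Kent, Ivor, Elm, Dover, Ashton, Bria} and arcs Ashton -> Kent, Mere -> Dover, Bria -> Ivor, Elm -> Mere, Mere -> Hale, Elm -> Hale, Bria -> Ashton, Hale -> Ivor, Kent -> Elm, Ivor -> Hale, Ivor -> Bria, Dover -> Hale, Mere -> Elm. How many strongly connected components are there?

{Elm, Bria, Hale, Ivor, Kent, Mere, Dover, Ashton} are all mutually reachable — one SCC of size 8.
That gives 1 strongly connected component.

1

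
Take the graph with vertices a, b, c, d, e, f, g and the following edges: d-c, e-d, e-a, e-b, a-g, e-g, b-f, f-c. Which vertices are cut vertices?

Removing e increases the component count from 1 to 2, so e is a cut vertex.
By contrast removing b leaves 1 component; it is not a cut vertex. No other vertex is a cut vertex either.

e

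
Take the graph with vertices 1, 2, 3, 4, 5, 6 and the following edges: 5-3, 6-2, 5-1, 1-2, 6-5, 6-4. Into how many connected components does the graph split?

Starting from 1 we can reach 1, 2, 3, 4, 5, 6. That is one component of size 6.
Total: 1 component.

1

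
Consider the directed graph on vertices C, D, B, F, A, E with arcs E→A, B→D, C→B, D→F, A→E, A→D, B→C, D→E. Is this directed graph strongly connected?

There is no directed path from E to C, so the graph is not strongly connected.

No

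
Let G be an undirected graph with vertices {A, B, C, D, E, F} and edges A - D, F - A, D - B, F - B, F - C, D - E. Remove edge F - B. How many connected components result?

F and B are still connected via F-A-D-B, so the component count stays at 1.

1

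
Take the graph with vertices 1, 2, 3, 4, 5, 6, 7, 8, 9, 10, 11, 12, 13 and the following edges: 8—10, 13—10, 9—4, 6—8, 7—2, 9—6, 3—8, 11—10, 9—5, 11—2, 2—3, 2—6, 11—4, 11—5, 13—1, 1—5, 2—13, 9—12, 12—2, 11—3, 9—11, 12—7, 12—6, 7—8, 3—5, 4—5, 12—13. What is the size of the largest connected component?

Starting from 1 we can reach 1, 2, 3, 4, 5, 6, 7, 8, 9, 10, 11, 12, 13. That is one component of size 13.
The largest has 13 vertices.

13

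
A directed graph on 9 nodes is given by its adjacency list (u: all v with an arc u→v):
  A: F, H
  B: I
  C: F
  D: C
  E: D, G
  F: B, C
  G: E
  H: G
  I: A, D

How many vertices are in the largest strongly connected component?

{A, B, C, D, E, F, G, H, I} are all mutually reachable — one SCC of size 9.
The largest has 9 vertices.

9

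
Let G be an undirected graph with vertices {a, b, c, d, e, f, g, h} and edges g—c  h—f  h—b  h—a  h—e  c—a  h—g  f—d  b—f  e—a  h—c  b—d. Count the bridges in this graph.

The edges on the cycle h-b-d-f-h are not bridges since each lies on that cycle.
Every edge lies on some cycle, so there are no bridges.

0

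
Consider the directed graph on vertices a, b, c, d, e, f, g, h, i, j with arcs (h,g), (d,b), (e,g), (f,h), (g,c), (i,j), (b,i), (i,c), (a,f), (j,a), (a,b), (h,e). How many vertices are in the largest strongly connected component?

{a, b, i, j} are all mutually reachable — one SCC of size 4.
{f} is an SCC by itself.
{d} is an SCC by itself.
{e} is an SCC by itself.
{g} is an SCC by itself.
(and 2 more singleton SCCs)
The largest has 4 vertices.

4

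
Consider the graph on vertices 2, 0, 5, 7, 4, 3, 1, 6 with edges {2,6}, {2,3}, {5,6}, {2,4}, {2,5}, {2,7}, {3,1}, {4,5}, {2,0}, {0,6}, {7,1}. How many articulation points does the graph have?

1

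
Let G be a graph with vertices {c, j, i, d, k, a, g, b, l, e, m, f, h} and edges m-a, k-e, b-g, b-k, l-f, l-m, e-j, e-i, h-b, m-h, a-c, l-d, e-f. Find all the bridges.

The edges on the cycle l-m-h-b-k-e-f-l are not bridges since each lies on that cycle.
But removing b-g disconnects b from g; removing a-m disconnects a from m; removing l-d disconnects l from d; removing j-e disconnects j from e — these are bridges.
In total 6 edges are bridges.

a-c, a-m, b-g, d-l, e-i, e-j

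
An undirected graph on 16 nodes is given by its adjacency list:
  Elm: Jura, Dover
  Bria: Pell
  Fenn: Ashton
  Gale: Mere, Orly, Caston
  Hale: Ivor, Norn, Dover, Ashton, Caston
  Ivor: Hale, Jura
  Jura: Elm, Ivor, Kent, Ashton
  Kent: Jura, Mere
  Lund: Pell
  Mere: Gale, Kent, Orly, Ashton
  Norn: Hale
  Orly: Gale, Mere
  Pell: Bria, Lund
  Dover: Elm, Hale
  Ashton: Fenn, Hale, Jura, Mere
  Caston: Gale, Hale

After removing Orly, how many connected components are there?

With Orly gone, the remaining components are: {Bria, Lund, Pell}; {Elm, Fenn, Gale, Hale, Ivor, Jura, Kent, Mere, Norn, Dover, Ashton, Caston}.
That is 2 components.

2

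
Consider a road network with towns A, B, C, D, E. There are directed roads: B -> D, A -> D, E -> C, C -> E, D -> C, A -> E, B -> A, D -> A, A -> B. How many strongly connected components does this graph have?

{A, B, D} are all mutually reachable — one SCC of size 3.
{C, E} are all mutually reachable — one SCC of size 2.
That gives 2 strongly connected components.

2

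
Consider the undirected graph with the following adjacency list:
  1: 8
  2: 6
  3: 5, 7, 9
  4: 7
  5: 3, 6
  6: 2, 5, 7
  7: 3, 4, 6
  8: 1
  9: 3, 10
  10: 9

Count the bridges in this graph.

The edges on the cycle 7-3-5-6-7 are not bridges since each lies on that cycle.
But removing 3-9 disconnects 3 from 9; removing 9-10 disconnects 9 from 10; removing 6-2 disconnects 6 from 2; removing 8-1 disconnects 8 from 1 — these are bridges.
In total 5 edges are bridges.

5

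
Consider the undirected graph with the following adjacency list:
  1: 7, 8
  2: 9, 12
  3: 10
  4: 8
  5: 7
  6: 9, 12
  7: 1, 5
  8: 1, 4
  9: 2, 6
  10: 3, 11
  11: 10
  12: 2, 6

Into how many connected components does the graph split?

3

Starting from 3 we can reach 3, 10, 11. That is one component of size 3.
Starting from 2 we can reach 2, 6, 9, 12. That is one component of size 4.
Starting from 1 we can reach 1, 4, 5, 7, 8. That is one component of size 5.
Total: 3 components.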